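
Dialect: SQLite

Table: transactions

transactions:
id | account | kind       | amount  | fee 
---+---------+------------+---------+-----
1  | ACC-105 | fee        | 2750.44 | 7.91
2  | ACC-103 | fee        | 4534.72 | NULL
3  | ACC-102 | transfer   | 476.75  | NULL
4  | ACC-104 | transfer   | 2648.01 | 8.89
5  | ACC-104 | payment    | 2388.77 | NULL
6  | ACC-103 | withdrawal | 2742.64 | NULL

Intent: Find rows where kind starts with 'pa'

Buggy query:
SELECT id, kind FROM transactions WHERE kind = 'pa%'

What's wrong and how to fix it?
Bug: Wildcards only work with LIKE; '=' treats '%' as a literal character

Fix: Use LIKE for wildcard pattern matching

Corrected query:
SELECT id, kind FROM transactions WHERE kind LIKE 'pa%'

Result:
id | kind   
---+--------
5  | payment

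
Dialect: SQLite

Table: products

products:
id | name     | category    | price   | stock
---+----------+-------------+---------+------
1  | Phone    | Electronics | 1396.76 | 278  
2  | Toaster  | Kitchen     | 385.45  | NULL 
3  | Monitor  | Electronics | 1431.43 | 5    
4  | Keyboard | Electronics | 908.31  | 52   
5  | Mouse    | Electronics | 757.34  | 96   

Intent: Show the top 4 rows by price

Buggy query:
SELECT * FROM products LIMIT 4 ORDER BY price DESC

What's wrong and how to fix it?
Bug: ORDER BY cannot follow LIMIT; LIMIT is the final clause

Fix: Sort with ORDER BY, then apply LIMIT

Corrected query:
SELECT * FROM products ORDER BY price DESC LIMIT 4

Result:
id | name     | category    | price   | stock
---+----------+-------------+---------+------
3  | Monitor  | Electronics | 1431.43 | 5    
1  | Phone    | Electronics | 1396.76 | 278  
4  | Keyboard | Electronics | 908.31  | 52   
5  | Mouse    | Electronics | 757.34  | 96   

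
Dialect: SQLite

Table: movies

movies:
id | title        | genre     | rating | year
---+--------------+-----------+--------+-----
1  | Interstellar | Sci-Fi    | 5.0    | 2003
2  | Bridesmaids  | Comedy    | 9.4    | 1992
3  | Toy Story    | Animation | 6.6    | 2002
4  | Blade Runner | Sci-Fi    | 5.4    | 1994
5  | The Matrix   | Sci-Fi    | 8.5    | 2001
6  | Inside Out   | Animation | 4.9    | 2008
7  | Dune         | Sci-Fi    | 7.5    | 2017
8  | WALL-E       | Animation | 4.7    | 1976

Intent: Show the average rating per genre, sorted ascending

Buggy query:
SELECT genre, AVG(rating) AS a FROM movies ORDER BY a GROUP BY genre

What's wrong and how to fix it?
Bug: ORDER BY appears before GROUP BY; SQL clause order requires GROUP BY first

Fix: Move ORDER BY to the end, after GROUP BY

Corrected query:
SELECT genre, AVG(rating) AS a FROM movies GROUP BY genre ORDER BY a

Result:
genre     | a  
----------+----
Animation | 5.4
Sci-Fi    | 6.6
Comedy    | 9.4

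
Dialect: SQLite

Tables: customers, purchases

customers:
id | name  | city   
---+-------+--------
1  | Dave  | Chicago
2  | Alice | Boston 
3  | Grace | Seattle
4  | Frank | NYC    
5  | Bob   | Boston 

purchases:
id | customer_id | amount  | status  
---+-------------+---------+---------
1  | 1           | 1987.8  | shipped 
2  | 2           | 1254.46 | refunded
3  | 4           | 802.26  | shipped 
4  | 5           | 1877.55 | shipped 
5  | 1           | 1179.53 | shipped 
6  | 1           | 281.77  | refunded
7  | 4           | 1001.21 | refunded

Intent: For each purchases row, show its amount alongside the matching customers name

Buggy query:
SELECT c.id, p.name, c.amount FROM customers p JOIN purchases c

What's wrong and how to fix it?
Bug: Missing join condition: each purchases row is matched to all customers rows instead of just its own

Fix: Add ON c.customer_id = p.id to the JOIN

Corrected query:
SELECT c.id, p.name, c.amount FROM customers p JOIN purchases c ON c.customer_id = p.id

Result:
id | name  | amount 
---+-------+--------
1  | Dave  | 1987.8 
2  | Alice | 1254.46
3  | Frank | 802.26 
4  | Bob   | 1877.55
5  | Dave  | 1179.53
6  | Dave  | 281.77 
7  | Frank | 1001.21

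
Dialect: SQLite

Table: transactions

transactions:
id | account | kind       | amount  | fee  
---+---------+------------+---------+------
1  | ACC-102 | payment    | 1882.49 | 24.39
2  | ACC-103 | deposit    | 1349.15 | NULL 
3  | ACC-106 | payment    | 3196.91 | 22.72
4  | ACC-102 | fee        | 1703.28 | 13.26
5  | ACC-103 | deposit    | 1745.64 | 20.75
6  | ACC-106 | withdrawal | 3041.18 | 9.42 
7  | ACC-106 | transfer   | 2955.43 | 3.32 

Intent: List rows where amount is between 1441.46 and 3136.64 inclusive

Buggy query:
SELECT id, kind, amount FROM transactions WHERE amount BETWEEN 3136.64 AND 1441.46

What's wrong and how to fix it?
Bug: The bounds are reversed; BETWEEN a AND b requires a <= b to match anything

Fix: Write BETWEEN 1441.46 AND 3136.64

Corrected query:
SELECT id, kind, amount FROM transactions WHERE amount BETWEEN 1441.46 AND 3136.64

Result:
id | kind       | amount 
---+------------+--------
1  | payment    | 1882.49
4  | fee        | 1703.28
5  | deposit    | 1745.64
6  | withdrawal | 3041.18
7  | transfer   | 2955.43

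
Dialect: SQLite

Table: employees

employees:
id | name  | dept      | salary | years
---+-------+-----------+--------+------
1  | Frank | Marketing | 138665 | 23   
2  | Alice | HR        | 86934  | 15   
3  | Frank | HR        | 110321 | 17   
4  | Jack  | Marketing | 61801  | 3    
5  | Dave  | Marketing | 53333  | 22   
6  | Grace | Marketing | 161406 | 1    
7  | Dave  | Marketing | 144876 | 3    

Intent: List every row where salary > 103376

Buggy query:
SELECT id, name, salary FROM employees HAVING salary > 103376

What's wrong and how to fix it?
Bug: This is a non-aggregate query (no GROUP BY, no aggregates), so in SQLite the HAVING clause is invalid here; a row-level condition belongs in WHERE

Fix: Use WHERE for row-level filtering

Corrected query:
SELECT id, name, salary FROM employees WHERE salary > 103376

Result:
id | name  | salary
---+-------+-------
1  | Frank | 138665
3  | Frank | 110321
6  | Grace | 161406
7  | Dave  | 144876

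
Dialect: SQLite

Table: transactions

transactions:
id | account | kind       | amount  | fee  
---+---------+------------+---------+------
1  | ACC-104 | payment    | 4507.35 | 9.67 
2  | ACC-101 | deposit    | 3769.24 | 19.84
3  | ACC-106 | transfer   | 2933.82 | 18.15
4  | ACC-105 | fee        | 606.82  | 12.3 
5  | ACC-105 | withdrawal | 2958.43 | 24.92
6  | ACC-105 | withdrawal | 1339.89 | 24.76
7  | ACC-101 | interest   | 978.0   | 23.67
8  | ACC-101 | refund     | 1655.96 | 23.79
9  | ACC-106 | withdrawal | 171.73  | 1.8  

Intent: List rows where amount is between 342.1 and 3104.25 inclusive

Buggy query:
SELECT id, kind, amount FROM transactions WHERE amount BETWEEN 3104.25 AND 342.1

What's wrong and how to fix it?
Bug: The bounds are reversed; BETWEEN a AND b requires a <= b to match anything

Fix: Swap the bounds so the smaller value comes first

Corrected query:
SELECT id, kind, amount FROM transactions WHERE amount BETWEEN 342.1 AND 3104.25

Result:
id | kind       | amount 
---+------------+--------
3  | transfer   | 2933.82
4  | fee        | 606.82 
5  | withdrawal | 2958.43
6  | withdrawal | 1339.89
7  | interest   | 978    
8  | refund     | 1655.96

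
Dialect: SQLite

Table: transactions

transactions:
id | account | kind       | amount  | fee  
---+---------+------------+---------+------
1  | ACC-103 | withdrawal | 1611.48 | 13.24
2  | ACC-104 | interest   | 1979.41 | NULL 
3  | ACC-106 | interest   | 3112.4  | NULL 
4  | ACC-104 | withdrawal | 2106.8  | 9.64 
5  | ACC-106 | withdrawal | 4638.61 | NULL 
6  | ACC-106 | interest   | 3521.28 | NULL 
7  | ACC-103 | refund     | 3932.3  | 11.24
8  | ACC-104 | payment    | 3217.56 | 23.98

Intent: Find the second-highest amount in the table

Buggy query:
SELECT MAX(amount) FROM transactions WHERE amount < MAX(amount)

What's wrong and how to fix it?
Bug: MAX(amount) on the right of the comparison is an aggregate-in-WHERE error

Fix: Compute the overall MAX in a subquery, then take MAX of rows below it

Corrected query:
SELECT MAX(amount) FROM transactions WHERE amount < (SELECT MAX(amount) FROM transactions)

Result:
MAX(amount)
-----------
3932.3     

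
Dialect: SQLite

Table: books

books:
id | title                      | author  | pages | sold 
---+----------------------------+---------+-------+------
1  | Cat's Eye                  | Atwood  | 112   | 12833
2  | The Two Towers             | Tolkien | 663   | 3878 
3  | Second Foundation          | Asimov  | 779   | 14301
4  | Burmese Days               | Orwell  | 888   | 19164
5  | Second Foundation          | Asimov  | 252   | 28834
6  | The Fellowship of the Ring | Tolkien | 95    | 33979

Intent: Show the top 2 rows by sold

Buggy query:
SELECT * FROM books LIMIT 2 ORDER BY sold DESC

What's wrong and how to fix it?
Bug: LIMIT must come after ORDER BY

Fix: Sort with ORDER BY, then apply LIMIT

Corrected query:
SELECT * FROM books ORDER BY sold DESC LIMIT 2

Result:
id | title                      | author  | pages | sold 
---+----------------------------+---------+-------+------
6  | The Fellowship of the Ring | Tolkien | 95    | 33979
5  | Second Foundation          | Asimov  | 252   | 28834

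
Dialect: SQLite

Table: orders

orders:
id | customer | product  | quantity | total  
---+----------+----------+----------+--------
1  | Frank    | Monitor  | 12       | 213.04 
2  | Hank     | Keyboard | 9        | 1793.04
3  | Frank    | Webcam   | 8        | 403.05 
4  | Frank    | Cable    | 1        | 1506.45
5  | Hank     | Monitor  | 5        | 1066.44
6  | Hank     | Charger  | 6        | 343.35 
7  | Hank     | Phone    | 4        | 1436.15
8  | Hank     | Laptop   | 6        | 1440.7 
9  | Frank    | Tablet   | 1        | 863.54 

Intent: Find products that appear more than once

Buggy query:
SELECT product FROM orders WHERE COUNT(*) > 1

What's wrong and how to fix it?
Bug: COUNT(*) is an aggregate and cannot be used in WHERE

Fix: GROUP BY product, then filter groups with HAVING COUNT(*) > 1

Corrected query:
SELECT product FROM orders GROUP BY product HAVING COUNT(*) > 1

Result:
product
-------
Monitor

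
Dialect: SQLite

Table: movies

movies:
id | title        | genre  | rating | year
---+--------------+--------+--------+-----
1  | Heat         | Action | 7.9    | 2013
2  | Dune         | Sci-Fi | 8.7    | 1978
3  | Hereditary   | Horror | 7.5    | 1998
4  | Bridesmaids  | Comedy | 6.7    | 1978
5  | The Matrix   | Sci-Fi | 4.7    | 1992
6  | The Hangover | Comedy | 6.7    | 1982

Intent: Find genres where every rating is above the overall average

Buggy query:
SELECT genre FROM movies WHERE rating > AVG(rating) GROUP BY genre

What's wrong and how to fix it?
Bug: WHERE evaluates per row before aggregation, so AVG() is unavailable

Fix: Compute the overall average in a scalar subquery and compare each group's MIN against it in HAVING

Corrected query:
SELECT genre FROM movies GROUP BY genre HAVING MIN(rating) > (SELECT AVG(rating) FROM movies)

Result:
genre 
------
Action
Horror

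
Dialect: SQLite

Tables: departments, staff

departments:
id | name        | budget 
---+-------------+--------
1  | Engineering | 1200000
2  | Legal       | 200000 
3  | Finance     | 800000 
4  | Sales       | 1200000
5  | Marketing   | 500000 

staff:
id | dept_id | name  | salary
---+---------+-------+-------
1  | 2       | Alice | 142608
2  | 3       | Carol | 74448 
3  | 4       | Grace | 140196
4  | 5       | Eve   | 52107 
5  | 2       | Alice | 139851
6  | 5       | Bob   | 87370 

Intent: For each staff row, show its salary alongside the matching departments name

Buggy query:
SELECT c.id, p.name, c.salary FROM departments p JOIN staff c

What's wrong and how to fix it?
Bug: JOIN with no ON clause produces a cartesian product; every staff row pairs with every departments row

Fix: Specify the join condition linking the foreign key to the parent id

Corrected query:
SELECT c.id, p.name, c.salary FROM departments p JOIN staff c ON c.dept_id = p.id

Result:
id | name      | salary
---+-----------+-------
1  | Legal     | 142608
2  | Finance   | 74448 
3  | Sales     | 140196
4  | Marketing | 52107 
5  | Legal     | 139851
6  | Marketing | 87370 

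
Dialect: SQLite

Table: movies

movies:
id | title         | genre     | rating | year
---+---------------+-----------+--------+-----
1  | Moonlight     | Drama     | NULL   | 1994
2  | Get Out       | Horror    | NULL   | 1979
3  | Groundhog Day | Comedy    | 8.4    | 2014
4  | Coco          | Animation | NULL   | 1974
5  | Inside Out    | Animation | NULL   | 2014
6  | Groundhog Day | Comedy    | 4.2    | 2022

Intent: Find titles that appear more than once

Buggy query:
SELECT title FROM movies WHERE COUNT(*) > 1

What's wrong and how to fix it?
Bug: COUNT(*) is an aggregate and cannot be used in WHERE

Fix: GROUP BY title, then filter groups with HAVING COUNT(*) > 1

Corrected query:
SELECT title FROM movies GROUP BY title HAVING COUNT(*) > 1

Result:
title        
-------------
Groundhog Day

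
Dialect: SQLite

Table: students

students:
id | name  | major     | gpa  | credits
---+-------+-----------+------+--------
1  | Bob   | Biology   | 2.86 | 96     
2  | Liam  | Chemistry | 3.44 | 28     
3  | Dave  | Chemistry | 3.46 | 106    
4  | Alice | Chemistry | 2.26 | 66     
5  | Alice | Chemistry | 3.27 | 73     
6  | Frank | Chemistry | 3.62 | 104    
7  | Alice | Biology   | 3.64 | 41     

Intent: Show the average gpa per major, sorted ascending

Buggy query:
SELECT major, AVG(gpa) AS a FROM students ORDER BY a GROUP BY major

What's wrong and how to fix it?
Bug: ORDER BY appears before GROUP BY; SQL clause order requires GROUP BY first

Fix: Move ORDER BY to the end, after GROUP BY

Corrected query:
SELECT major, AVG(gpa) AS a FROM students GROUP BY major ORDER BY a

Result:
major     | a   
----------+-----
Chemistry | 3.21
Biology   | 3.25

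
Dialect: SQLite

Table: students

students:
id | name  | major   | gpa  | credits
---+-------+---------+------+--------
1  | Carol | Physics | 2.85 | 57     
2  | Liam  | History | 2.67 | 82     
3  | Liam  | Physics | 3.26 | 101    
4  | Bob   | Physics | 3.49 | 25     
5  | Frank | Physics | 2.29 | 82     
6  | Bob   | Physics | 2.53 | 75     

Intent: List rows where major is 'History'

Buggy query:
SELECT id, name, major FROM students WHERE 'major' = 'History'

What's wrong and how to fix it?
Bug: 'major' in single quotes is a string literal, not the column; the comparison is literal-vs-literal and never true

Fix: Remove the quotes around the column name (or use double quotes for an identifier)

Corrected query:
SELECT id, name, major FROM students WHERE major = 'History'

Result:
id | name | major  
---+------+--------
2  | Liam | History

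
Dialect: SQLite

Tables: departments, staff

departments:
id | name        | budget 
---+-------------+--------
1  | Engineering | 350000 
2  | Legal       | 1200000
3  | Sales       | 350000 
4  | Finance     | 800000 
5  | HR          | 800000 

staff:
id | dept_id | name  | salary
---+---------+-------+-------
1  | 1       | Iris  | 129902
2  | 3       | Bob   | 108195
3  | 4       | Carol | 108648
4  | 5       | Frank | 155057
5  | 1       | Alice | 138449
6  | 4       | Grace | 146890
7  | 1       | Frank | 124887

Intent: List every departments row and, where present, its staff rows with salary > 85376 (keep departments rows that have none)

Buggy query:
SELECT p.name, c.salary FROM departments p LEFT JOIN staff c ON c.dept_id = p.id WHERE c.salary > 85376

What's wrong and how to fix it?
Bug: A WHERE condition on the right-hand table after LEFT JOIN drops unmatched parents

Fix: Move the right-table condition into the ON clause so unmatched parents are kept

Corrected query:
SELECT p.name, c.salary FROM departments p LEFT JOIN staff c ON c.dept_id = p.id AND c.salary > 85376

Result:
name        | salary
------------+-------
Engineering | 124887
Engineering | 129902
Engineering | 138449
Legal       | NULL  
Sales       | 108195
Finance     | 108648
Finance     | 146890
HR          | 155057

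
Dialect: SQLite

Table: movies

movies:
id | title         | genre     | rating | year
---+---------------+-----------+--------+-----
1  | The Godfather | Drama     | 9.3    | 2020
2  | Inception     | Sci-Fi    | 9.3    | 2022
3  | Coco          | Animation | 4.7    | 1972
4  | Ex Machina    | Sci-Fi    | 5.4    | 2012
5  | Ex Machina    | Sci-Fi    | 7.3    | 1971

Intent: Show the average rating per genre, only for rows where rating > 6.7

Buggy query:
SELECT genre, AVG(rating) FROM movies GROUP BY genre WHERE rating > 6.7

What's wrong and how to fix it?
Bug: WHERE cannot follow GROUP BY

Fix: Move the WHERE clause before GROUP BY

Corrected query:
SELECT genre, AVG(rating) FROM movies WHERE rating > 6.7 GROUP BY genre

Result:
genre  | AVG(rating)
-------+------------
Drama  | 9.3        
Sci-Fi | 8.3        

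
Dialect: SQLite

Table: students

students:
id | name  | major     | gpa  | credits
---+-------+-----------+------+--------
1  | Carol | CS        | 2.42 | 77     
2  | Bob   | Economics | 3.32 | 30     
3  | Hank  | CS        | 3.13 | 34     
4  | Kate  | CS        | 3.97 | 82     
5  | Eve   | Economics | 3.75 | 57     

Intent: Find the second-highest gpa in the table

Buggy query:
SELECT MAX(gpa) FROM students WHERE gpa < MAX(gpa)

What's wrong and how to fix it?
Bug: The inner MAX is an aggregate inside WHERE, which is not allowed

Fix: Compute the overall MAX in a subquery, then take MAX of rows below it

Corrected query:
SELECT MAX(gpa) FROM students WHERE gpa < (SELECT MAX(gpa) FROM students)

Result:
MAX(gpa)
--------
3.75    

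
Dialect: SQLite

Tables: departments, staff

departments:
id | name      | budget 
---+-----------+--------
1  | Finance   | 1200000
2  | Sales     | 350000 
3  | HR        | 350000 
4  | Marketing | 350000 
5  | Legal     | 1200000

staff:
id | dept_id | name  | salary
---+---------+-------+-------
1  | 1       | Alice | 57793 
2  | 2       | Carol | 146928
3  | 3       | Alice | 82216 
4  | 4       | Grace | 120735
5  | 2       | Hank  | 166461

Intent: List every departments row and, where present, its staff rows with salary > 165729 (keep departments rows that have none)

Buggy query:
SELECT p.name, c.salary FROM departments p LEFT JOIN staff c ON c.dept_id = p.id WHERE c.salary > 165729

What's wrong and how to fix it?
Bug: Filtering c.salary in WHERE discards the NULL rows produced by LEFT JOIN, turning it into an inner join

Fix: Move the right-table condition into the ON clause so unmatched parents are kept

Corrected query:
SELECT p.name, c.salary FROM departments p LEFT JOIN staff c ON c.dept_id = p.id AND c.salary > 165729

Result:
name      | salary
----------+-------
Finance   | NULL  
Sales     | 166461
HR        | NULL  
Marketing | NULL  
Legal     | NULL  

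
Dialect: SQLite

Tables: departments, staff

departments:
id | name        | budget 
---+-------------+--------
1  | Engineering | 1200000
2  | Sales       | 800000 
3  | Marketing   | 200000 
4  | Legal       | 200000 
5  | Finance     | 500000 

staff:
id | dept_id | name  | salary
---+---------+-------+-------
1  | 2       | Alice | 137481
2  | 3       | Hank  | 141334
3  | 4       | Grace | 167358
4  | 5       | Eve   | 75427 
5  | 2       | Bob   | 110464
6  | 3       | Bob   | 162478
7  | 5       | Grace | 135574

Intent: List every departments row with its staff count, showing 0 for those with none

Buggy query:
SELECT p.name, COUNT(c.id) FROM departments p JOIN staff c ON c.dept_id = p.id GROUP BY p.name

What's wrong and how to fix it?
Bug: INNER JOIN drops departments rows that have no matching staff rows

Fix: Switch to LEFT JOIN to retain unmatched parent rows

Corrected query:
SELECT p.name, COUNT(c.id) FROM departments p LEFT JOIN staff c ON c.dept_id = p.id GROUP BY p.name

Result:
name        | COUNT(c.id)
------------+------------
Engineering | 0          
Finance     | 2          
Legal       | 1          
Marketing   | 2          
Sales       | 2          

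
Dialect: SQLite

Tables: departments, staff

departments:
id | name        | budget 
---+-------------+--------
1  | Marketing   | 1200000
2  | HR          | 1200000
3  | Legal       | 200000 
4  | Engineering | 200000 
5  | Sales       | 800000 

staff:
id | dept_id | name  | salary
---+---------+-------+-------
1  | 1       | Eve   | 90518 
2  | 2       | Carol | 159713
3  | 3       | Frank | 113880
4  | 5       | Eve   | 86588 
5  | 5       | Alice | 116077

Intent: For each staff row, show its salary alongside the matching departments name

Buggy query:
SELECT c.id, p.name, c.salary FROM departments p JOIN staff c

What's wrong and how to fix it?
Bug: Missing join condition: each staff row is matched to all departments rows instead of just its own

Fix: Add ON c.dept_id = p.id to the JOIN

Corrected query:
SELECT c.id, p.name, c.salary FROM departments p JOIN staff c ON c.dept_id = p.id

Result:
id | name      | salary
---+-----------+-------
1  | Marketing | 90518 
2  | HR        | 159713
3  | Legal     | 113880
4  | Sales     | 86588 
5  | Sales     | 116077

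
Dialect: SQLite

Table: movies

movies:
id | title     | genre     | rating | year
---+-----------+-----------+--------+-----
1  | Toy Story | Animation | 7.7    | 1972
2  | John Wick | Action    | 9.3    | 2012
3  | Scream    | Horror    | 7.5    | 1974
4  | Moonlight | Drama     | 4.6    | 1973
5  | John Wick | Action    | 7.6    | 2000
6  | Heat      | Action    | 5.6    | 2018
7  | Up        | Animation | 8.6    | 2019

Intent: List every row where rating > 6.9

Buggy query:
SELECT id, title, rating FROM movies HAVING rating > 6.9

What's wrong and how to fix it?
Bug: HAVING filters the output of aggregation, but this query has no GROUP BY and no aggregate functions, so SQLite rejects it (HAVING clause on a non-aggregate query); the condition here is per row

Fix: Replace HAVING with WHERE since the condition applies to individual rows

Corrected query:
SELECT id, title, rating FROM movies WHERE rating > 6.9

Result:
id | title     | rating
---+-----------+-------
1  | Toy Story | 7.7   
2  | John Wick | 9.3   
3  | Scream    | 7.5   
5  | John Wick | 7.6   
7  | Up        | 8.6   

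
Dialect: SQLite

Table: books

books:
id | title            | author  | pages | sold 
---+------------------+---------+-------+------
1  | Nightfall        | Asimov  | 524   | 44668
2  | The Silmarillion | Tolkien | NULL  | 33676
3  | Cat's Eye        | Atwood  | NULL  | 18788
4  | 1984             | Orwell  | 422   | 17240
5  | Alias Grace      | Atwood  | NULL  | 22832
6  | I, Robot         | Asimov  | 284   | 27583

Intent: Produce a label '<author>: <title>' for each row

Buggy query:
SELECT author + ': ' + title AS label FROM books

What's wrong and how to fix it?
Bug: '+' is numeric addition; on text columns SQLite converts them to 0 instead of concatenating

Fix: Replace + with || to concatenate text

Corrected query:
SELECT author || ': ' || title AS label FROM books

Result:
label                    
-------------------------
Asimov: Nightfall        
Tolkien: The Silmarillion
Atwood: Cat's Eye        
Orwell: 1984             
Atwood: Alias Grace      
Asimov: I, Robot         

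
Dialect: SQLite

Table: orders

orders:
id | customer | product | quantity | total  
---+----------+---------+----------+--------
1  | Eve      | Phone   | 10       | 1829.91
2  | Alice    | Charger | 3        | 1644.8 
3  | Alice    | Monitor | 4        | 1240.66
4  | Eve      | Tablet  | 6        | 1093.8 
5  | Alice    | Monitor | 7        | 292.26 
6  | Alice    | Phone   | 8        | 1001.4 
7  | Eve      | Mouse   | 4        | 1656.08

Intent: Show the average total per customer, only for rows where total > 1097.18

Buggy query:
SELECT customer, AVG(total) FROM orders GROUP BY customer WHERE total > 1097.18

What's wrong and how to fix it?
Bug: WHERE cannot follow GROUP BY

Fix: Move the WHERE clause before GROUP BY

Corrected query:
SELECT customer, AVG(total) FROM orders WHERE total > 1097.18 GROUP BY customer

Result:
customer | AVG(total)
---------+-----------
Alice    | 1442.73   
Eve      | 1742.995  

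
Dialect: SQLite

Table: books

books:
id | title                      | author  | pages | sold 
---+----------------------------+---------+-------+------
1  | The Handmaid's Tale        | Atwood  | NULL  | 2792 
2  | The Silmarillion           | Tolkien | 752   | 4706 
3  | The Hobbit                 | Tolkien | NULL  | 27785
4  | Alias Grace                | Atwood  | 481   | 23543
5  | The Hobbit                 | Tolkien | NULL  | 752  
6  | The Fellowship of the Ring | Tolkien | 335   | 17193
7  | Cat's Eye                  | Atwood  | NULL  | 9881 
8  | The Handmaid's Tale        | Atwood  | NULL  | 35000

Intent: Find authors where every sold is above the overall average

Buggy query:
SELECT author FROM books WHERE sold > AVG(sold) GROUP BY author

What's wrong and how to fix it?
Bug: AVG() is an aggregate; it can't sit directly in WHERE

Fix: Compute the overall average in a scalar subquery and compare each group's MIN against it in HAVING

Corrected query:
SELECT author FROM books GROUP BY author HAVING MIN(sold) > (SELECT AVG(sold) FROM books)

Result:
(no rows)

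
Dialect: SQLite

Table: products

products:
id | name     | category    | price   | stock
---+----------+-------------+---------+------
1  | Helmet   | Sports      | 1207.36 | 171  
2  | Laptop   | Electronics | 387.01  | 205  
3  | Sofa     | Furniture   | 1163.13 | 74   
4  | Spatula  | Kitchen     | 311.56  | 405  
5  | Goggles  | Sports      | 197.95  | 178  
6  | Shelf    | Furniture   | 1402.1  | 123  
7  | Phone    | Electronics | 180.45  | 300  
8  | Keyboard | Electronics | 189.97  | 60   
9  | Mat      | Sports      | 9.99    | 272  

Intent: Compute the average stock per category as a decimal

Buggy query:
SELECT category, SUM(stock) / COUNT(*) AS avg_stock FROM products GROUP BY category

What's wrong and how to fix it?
Bug: Both operands are integers, so '/' performs integer division and truncates

Fix: Cast one side to REAL so the division keeps the fractional part

Corrected query:
SELECT category, SUM(stock) * 1.0 / COUNT(*) AS avg_stock FROM products GROUP BY category

Result:
category    | avg_stock 
------------+-----------
Electronics | 188.333333
Furniture   | 98.5      
Kitchen     | 405       
Sports      | 207       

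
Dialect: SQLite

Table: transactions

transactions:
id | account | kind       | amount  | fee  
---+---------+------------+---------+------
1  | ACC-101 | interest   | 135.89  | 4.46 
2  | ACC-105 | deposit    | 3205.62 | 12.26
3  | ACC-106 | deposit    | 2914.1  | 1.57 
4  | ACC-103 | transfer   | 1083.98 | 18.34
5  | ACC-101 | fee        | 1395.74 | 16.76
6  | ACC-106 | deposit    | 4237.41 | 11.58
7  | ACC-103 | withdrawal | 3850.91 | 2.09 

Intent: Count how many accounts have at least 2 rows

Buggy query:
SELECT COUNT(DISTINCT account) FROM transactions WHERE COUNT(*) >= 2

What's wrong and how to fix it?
Bug: WHERE filters individual rows, not groups, so a group-level COUNT is invalid there

Fix: Use a subquery that GROUPs and filters with HAVING, then count its rows

Corrected query:
SELECT COUNT(*) FROM (SELECT account FROM transactions GROUP BY account HAVING COUNT(*) >= 2)

Result:
COUNT(*)
--------
3       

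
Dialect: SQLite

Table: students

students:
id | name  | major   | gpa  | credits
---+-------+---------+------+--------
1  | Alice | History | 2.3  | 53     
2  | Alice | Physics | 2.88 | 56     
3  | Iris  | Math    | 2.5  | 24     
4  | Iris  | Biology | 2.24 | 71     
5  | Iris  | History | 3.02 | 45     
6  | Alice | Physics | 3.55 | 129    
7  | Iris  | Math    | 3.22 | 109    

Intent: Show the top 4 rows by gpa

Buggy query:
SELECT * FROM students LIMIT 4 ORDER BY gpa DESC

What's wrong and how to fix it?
Bug: LIMIT must come after ORDER BY

Fix: Swap the clauses: ORDER BY first, then LIMIT

Corrected query:
SELECT * FROM students ORDER BY gpa DESC LIMIT 4

Result:
id | name  | major   | gpa  | credits
---+-------+---------+------+--------
6  | Alice | Physics | 3.55 | 129    
7  | Iris  | Math    | 3.22 | 109    
5  | Iris  | History | 3.02 | 45     
2  | Alice | Physics | 2.88 | 56     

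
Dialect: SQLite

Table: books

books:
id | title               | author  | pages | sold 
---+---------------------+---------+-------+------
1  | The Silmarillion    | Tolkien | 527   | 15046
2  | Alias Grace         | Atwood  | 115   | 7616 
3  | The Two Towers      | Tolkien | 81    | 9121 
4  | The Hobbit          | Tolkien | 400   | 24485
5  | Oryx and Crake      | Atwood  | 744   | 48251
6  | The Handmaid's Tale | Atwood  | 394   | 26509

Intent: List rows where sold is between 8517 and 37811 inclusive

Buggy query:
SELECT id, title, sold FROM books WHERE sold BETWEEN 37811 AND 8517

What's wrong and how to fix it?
Bug: BETWEEN expects the lower bound first; with 37811 AND 8517 the range is empty

Fix: Swap the bounds so the smaller value comes first

Corrected query:
SELECT id, title, sold FROM books WHERE sold BETWEEN 8517 AND 37811

Result:
id | title               | sold 
---+---------------------+------
1  | The Silmarillion    | 15046
3  | The Two Towers      | 9121 
4  | The Hobbit          | 24485
6  | The Handmaid's Tale | 26509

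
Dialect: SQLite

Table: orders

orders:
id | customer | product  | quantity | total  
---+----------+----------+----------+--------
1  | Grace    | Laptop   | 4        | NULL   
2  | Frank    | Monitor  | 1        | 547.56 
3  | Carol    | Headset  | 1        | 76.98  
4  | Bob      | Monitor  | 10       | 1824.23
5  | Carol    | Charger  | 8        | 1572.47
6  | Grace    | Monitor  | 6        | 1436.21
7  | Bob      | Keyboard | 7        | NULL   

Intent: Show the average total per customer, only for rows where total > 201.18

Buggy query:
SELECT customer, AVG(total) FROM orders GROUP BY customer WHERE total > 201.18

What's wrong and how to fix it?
Bug: WHERE cannot follow GROUP BY

Fix: Place WHERE between FROM and GROUP BY

Corrected query:
SELECT customer, AVG(total) FROM orders WHERE total > 201.18 GROUP BY customer

Result:
customer | AVG(total)
---------+-----------
Bob      | 1824.23   
Carol    | 1572.47   
Frank    | 547.56    
Grace    | 1436.21   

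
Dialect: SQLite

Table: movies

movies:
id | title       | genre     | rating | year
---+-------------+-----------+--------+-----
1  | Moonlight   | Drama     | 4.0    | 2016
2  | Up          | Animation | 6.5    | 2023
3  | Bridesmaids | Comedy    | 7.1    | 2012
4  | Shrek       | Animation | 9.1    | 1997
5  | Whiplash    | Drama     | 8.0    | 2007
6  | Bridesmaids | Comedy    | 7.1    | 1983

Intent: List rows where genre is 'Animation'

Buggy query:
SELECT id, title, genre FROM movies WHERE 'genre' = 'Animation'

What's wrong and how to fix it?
Bug: Single quotes denote string literals in SQL; the column name is being compared as a constant string

Fix: Remove the quotes around the column name (or use double quotes for an identifier)

Corrected query:
SELECT id, title, genre FROM movies WHERE genre = 'Animation'

Result:
id | title | genre    
---+-------+----------
2  | Up    | Animation
4  | Shrek | Animation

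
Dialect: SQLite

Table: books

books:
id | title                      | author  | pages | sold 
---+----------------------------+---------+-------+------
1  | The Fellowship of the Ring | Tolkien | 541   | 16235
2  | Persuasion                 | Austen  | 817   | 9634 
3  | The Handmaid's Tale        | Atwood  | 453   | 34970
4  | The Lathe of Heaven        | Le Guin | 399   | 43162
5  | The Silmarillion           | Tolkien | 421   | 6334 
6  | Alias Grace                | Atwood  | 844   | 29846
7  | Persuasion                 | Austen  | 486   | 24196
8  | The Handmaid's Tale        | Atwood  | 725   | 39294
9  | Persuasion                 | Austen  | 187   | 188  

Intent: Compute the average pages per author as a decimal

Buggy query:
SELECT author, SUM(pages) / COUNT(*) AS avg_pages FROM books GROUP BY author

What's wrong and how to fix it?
Bug: SUM(pages) and COUNT(*) are both integers; the division truncates the fractional part

Fix: Multiply by 1.0 (or CAST to REAL) to force floating-point division

Corrected query:
SELECT author, SUM(pages) * 1.0 / COUNT(*) AS avg_pages FROM books GROUP BY author

Result:
author  | avg_pages 
--------+-----------
Atwood  | 674       
Austen  | 496.666667
Le Guin | 399       
Tolkien | 481       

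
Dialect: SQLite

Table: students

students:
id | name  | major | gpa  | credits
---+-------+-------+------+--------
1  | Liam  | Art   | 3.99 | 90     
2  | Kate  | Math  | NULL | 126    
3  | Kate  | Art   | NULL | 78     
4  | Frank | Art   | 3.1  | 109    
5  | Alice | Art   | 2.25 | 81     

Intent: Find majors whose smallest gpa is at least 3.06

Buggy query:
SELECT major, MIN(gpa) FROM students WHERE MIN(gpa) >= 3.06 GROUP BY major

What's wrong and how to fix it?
Bug: MIN() in WHERE is a misuse of aggregate

Fix: Use HAVING for the per-group MIN condition

Corrected query:
SELECT major, MIN(gpa) FROM students GROUP BY major HAVING MIN(gpa) >= 3.06

Result:
(no rows)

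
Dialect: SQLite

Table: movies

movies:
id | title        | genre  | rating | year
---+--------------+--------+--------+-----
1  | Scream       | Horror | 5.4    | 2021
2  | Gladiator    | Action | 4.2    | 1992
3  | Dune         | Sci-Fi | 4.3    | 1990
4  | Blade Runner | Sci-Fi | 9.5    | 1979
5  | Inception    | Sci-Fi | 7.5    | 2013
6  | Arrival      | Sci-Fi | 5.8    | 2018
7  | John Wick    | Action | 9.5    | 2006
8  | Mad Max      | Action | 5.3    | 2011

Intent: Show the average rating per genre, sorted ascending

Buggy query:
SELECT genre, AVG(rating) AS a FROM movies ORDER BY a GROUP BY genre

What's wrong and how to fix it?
Bug: ORDER BY appears before GROUP BY; SQL clause order requires GROUP BY first

Fix: Move ORDER BY to the end, after GROUP BY

Corrected query:
SELECT genre, AVG(rating) AS a FROM movies GROUP BY genre ORDER BY a

Result:
genre  | a       
-------+---------
Horror | 5.4     
Action | 6.333333
Sci-Fi | 6.775   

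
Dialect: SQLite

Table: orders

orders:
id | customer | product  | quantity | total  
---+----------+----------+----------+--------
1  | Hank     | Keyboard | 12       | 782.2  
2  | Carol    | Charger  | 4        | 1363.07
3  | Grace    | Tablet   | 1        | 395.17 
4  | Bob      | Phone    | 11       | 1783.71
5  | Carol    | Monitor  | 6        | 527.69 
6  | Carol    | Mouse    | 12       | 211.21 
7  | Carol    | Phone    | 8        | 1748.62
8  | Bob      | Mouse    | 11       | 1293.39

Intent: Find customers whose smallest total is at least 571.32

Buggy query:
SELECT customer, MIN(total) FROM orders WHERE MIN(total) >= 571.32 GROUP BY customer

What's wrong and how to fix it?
Bug: MIN() in WHERE is a misuse of aggregate

Fix: Replace WHERE with HAVING after the GROUP BY

Corrected query:
SELECT customer, MIN(total) FROM orders GROUP BY customer HAVING MIN(total) >= 571.32

Result:
customer | MIN(total)
---------+-----------
Bob      | 1293.39   
Hank     | 782.2     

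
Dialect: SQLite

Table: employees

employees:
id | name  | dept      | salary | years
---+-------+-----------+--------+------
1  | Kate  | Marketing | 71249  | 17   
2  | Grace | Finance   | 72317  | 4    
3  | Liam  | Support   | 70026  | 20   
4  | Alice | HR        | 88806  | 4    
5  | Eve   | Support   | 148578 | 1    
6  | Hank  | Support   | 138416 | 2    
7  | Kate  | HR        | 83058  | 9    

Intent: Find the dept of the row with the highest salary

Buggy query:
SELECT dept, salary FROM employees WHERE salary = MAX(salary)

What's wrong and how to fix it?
Bug: MAX(salary) is an aggregate and cannot be used directly in WHERE

Fix: Use a subquery: WHERE salary = (SELECT MAX(salary) FROM employees)

Corrected query:
SELECT dept, salary FROM employees WHERE salary = (SELECT MAX(salary) FROM employees)

Result:
dept    | salary
--------+-------
Support | 148578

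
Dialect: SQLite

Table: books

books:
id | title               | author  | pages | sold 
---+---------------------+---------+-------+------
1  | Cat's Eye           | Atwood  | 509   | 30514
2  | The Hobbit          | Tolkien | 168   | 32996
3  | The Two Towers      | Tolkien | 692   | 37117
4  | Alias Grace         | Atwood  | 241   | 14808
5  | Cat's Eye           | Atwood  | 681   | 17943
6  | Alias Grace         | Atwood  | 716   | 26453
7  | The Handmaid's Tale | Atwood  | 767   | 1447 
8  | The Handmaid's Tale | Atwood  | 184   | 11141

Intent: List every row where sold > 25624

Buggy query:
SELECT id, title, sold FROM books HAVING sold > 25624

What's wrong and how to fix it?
Bug: This is a non-aggregate query (no GROUP BY, no aggregates), so in SQLite the HAVING clause is invalid here; a row-level condition belongs in WHERE

Fix: Replace HAVING with WHERE since the condition applies to individual rows

Corrected query:
SELECT id, title, sold FROM books WHERE sold > 25624

Result:
id | title          | sold 
---+----------------+------
1  | Cat's Eye      | 30514
2  | The Hobbit     | 32996
3  | The Two Towers | 37117
6  | Alias Grace    | 26453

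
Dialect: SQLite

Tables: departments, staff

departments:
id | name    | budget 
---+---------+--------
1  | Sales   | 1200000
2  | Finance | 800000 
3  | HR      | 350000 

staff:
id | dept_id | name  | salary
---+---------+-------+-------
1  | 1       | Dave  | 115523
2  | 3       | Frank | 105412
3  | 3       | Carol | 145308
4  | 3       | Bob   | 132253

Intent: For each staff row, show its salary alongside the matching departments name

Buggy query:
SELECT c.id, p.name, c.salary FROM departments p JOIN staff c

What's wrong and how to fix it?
Bug: Missing join condition: each staff row is matched to all departments rows instead of just its own

Fix: Add ON c.dept_id = p.id to the JOIN

Corrected query:
SELECT c.id, p.name, c.salary FROM departments p JOIN staff c ON c.dept_id = p.id

Result:
id | name  | salary
---+-------+-------
1  | Sales | 115523
2  | HR    | 105412
3  | HR    | 145308
4  | HR    | 132253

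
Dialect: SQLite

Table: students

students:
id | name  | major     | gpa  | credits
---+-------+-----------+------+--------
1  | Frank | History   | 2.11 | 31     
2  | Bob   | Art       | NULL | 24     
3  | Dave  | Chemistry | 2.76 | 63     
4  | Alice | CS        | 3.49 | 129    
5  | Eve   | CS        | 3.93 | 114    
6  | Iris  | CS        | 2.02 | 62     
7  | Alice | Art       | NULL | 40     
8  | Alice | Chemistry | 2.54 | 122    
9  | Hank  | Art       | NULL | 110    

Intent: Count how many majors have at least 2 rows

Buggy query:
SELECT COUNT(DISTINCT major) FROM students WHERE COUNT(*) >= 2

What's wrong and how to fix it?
Bug: WHERE filters individual rows, not groups, so a group-level COUNT is invalid there

Fix: Group first with HAVING COUNT(*) >= 2, then COUNT the resulting groups

Corrected query:
SELECT COUNT(*) FROM (SELECT major FROM students GROUP BY major HAVING COUNT(*) >= 2)

Result:
COUNT(*)
--------
3       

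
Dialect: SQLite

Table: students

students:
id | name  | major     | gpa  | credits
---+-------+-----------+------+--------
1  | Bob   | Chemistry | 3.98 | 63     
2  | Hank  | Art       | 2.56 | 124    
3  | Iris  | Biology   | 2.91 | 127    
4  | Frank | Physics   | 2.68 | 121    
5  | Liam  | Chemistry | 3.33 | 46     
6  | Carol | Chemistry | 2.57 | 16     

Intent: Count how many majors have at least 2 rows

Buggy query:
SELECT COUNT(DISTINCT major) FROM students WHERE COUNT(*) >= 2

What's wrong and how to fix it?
Bug: WHERE filters individual rows, not groups, so a group-level COUNT is invalid there

Fix: Group first with HAVING COUNT(*) >= 2, then COUNT the resulting groups

Corrected query:
SELECT COUNT(*) FROM (SELECT major FROM students GROUP BY major HAVING COUNT(*) >= 2)

Result:
COUNT(*)
--------
1       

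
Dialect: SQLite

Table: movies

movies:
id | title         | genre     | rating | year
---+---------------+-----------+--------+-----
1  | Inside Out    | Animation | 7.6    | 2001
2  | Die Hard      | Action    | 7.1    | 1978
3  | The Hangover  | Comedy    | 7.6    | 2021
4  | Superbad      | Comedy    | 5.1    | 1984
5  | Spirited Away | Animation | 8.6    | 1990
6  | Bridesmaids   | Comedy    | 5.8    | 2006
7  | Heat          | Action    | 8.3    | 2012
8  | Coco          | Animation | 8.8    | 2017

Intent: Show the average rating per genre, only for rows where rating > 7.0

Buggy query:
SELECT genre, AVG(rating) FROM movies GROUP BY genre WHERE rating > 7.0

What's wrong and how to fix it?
Bug: WHERE cannot follow GROUP BY

Fix: Place WHERE between FROM and GROUP BY

Corrected query:
SELECT genre, AVG(rating) FROM movies WHERE rating > 7.0 GROUP BY genre

Result:
genre     | AVG(rating)
----------+------------
Action    | 7.7        
Animation | 8.333333   
Comedy    | 7.6        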